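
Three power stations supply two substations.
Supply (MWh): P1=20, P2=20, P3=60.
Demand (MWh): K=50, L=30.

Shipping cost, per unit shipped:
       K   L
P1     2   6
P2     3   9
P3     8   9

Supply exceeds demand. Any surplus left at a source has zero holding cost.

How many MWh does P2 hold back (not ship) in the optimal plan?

Minimum-cost shipments:
  P1–K: 20 × 2 = 40
  P2–K: 20 × 3 = 60
  P3–K: 10 × 8 = 80
  P3–L: 30 × 9 = 270
Total cost = 450.
P2 ships 20 of its 20, leaving 0.

0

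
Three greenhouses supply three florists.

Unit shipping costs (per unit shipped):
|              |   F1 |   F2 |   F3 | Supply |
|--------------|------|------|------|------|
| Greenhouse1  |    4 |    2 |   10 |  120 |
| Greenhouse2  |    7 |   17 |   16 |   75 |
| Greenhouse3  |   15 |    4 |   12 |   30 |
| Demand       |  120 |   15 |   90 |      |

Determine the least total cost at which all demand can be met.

1695

One minimum-cost allocation:
  Greenhouse1->F1: 45 × 4 = 180
  Greenhouse1->F3: 75 × 10 = 750
  Greenhouse2->F1: 75 × 7 = 525
  Greenhouse3->F2: 15 × 4 = 60
  Greenhouse3->F3: 15 × 12 = 180
Total = 180 + 750 + 525 + 60 + 180 = 1695.
(Supply check: Greenhouse1 ships 120; Greenhouse2 ships 75; Greenhouse3 ships 30.)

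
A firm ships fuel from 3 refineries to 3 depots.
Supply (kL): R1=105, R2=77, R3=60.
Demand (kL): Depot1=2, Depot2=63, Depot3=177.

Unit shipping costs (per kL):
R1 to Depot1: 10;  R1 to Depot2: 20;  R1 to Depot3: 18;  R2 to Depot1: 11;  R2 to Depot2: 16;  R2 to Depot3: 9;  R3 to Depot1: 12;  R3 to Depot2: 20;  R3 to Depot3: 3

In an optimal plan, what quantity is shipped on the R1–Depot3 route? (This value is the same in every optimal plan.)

40

Solving gives:
  R1→Depot1: 2 × 10 = 20
  R1→Depot2: 63 × 20 = 1260
  R1→Depot3: 40 × 18 = 720
  R2→Depot3: 77 × 9 = 693
  R3→Depot3: 60 × 3 = 180
Total cost = 2873.
So R1→Depot3 carries 40 kL.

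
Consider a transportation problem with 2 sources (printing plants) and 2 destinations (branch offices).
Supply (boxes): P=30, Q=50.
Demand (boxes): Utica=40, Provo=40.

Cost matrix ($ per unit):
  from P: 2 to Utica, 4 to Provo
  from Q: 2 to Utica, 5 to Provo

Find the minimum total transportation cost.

250

One minimum-cost allocation:
  P to Provo: 30 × $4 = $120
  Q to Utica: 40 × $2 = $80
  Q to Provo: 10 × $5 = $50
Total = 120 + 80 + 50 = $250.
(Supply check: P ships 30; Q ships 50.)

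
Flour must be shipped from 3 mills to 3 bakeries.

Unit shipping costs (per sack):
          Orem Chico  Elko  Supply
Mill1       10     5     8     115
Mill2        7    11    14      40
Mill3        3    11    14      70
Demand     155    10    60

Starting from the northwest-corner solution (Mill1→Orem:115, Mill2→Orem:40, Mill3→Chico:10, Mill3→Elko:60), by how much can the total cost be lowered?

Current plan cost = 115·10 + 40·7 + 10·11 + 60·14 = 2380.
Optimal plan:
  Mill1 to Orem: 45 × 10 = 450
  Mill1 to Chico: 10 × 5 = 50
  Mill1 to Elko: 60 × 8 = 480
  Mill2 to Orem: 40 × 7 = 280
  Mill3 to Orem: 70 × 3 = 210
Optimal cost = 1470.
Saving = 2380 − 1470 = 910.

910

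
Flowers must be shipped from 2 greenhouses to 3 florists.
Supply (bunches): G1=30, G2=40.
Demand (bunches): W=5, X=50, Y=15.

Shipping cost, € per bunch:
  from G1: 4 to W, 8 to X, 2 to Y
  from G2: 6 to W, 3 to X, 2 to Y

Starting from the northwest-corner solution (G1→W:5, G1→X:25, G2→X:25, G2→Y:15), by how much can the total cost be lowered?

75

Current plan cost = 5·4 + 25·8 + 25·3 + 15·2 = €325.
Optimal plan:
  G1 to W: 5 × €4 = €20
  G1 to X: 10 × €8 = €80
  G1 to Y: 15 × €2 = €30
  G2 to X: 40 × €3 = €120
Optimal cost = €250.
Saving = 325 − 250 = €75.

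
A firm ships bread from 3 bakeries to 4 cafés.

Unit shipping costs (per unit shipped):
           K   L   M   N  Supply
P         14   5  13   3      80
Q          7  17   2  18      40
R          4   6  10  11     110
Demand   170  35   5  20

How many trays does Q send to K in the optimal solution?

35

Solving gives:
  P to K: 25 trays
  P to L: 35 trays
  P to N: 20 trays
  Q to K: 35 trays
  Q to M: 5 trays
  R to K: 110 trays
Total cost = 1280.
So Q→K carries 35 trays.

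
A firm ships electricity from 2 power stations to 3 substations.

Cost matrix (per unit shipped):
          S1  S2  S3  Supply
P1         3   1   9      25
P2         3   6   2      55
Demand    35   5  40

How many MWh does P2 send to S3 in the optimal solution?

Optimal shipments:
  P1–S1: 20 × 3 = 60
  P1–S2: 5 × 1 = 5
  P2–S1: 15 × 3 = 45
  P2–S3: 40 × 2 = 80
Total cost = 190.
So P2→S3 carries 40 MWh.

40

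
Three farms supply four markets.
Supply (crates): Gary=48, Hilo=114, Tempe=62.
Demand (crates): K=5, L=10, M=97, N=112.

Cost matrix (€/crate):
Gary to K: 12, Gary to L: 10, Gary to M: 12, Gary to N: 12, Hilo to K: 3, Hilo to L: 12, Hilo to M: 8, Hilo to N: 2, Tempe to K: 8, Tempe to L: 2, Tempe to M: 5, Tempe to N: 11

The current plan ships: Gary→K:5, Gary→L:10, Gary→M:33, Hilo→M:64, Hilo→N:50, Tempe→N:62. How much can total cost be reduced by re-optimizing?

764

Current plan cost = 5·12 + 10·10 + 33·12 + 64·8 + 50·2 + 62·11 = €1850.
Optimal plan:
  Gary–K: 3 × €12 = €36
  Gary–M: 45 × €12 = €540
  Hilo–K: 2 × €3 = €6
  Hilo–N: 112 × €2 = €224
  Tempe–L: 10 × €2 = €20
  Tempe–M: 52 × €5 = €260
Optimal cost = €1086.
Saving = 1850 − 1086 = €764.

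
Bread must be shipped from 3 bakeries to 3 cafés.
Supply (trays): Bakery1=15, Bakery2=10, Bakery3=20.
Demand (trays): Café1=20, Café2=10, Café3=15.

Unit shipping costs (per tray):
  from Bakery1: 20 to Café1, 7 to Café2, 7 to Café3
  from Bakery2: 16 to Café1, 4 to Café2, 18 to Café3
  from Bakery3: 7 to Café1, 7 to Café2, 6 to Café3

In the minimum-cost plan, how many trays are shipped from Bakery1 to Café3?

15

Optimal shipments:
  Bakery1->Café3: 15 × 7 = 105
  Bakery2->Café2: 10 × 4 = 40
  Bakery3->Café1: 20 × 7 = 140
Total cost = 285.
So Bakery1→Café3 carries 15 trays.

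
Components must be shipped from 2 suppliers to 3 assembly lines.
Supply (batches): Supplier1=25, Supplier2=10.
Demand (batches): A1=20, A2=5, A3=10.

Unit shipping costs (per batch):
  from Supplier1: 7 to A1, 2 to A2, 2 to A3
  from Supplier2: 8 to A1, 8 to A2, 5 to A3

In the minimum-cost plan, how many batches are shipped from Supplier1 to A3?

10

Optimal shipments:
  Supplier1 to A1: 10 × 7 = 70
  Supplier1 to A2: 5 × 2 = 10
  Supplier1 to A3: 10 × 2 = 20
  Supplier2 to A1: 10 × 8 = 80
Total cost = 180.
So Supplier1→A3 carries 10 batches.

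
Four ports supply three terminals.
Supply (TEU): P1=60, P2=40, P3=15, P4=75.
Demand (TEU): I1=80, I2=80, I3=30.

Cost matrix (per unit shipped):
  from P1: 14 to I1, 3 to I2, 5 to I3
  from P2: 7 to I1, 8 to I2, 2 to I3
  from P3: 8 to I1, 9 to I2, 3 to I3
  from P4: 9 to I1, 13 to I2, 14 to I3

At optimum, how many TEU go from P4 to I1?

The minimum-cost plan:
  P1 to I2: 60 × 3 = 180
  P2 to I2: 20 × 8 = 160
  P2 to I3: 20 × 2 = 40
  P3 to I1: 5 × 8 = 40
  P3 to I3: 10 × 3 = 30
  P4 to I1: 75 × 9 = 675
Total cost = 1125.
So P4→I1 carries 75 TEU.

75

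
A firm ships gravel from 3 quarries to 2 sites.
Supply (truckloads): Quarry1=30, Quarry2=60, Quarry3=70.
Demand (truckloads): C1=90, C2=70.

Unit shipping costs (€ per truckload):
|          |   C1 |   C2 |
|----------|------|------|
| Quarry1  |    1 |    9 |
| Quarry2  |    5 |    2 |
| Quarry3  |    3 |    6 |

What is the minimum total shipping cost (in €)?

390

Optimal allocation:
  Quarry1->C1: 30 × €1 = €30
  Quarry2->C2: 60 × €2 = €120
  Quarry3->C1: 60 × €3 = €180
  Quarry3->C2: 10 × €6 = €60
Total = 30 + 120 + 180 + 60 = €390.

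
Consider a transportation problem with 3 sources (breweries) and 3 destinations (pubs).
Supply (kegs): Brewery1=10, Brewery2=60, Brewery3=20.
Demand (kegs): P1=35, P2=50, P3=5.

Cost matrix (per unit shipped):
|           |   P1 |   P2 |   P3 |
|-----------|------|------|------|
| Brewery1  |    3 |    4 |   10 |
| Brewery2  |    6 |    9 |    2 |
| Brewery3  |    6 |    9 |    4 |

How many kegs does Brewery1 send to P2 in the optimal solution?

The minimum-cost plan:
  Brewery1→P2: 10 kegs
  Brewery2→P1: 35 kegs
  Brewery2→P2: 20 kegs
  Brewery2→P3: 5 kegs
  Brewery3→P2: 20 kegs
Total cost = 620.
So Brewery1→P2 carries 10 kegs.

10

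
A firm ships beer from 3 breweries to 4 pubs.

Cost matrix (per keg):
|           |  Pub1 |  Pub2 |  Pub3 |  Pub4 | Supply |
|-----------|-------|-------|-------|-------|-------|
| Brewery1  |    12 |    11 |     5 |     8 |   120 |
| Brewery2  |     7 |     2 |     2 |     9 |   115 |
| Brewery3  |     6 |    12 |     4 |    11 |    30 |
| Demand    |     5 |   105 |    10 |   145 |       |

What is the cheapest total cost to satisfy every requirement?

One minimum-cost allocation:
  Brewery1→Pub4: 120 × 8 = 960
  Brewery2→Pub2: 105 × 2 = 210
  Brewery2→Pub4: 10 × 9 = 90
  Brewery3→Pub1: 5 × 6 = 30
  Brewery3→Pub3: 10 × 4 = 40
  Brewery3→Pub4: 15 × 11 = 165
Total = 960 + 210 + 90 + 30 + 40 + 165 = 1495.

1495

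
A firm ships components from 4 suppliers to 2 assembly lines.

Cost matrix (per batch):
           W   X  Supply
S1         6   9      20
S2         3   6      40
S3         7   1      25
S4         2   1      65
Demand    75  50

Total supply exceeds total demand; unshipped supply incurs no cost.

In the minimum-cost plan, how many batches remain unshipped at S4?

0

An optimal plan:
  S2→W: 35 × 3 = 105
  S3→X: 25 × 1 = 25
  S4→W: 40 × 2 = 80
  S4→X: 25 × 1 = 25
Total cost = 235.
S4 ships 65 of its 65, leaving 0.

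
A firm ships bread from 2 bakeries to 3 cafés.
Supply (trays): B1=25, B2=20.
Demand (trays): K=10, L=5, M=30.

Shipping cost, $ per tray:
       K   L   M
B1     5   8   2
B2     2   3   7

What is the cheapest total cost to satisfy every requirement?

A cheapest plan:
  B1->M: 25 × $2 = $50
  B2->K: 10 × $2 = $20
  B2->L: 5 × $3 = $15
  B2->M: 5 × $7 = $35
Total = 50 + 20 + 15 + 35 = $120.

120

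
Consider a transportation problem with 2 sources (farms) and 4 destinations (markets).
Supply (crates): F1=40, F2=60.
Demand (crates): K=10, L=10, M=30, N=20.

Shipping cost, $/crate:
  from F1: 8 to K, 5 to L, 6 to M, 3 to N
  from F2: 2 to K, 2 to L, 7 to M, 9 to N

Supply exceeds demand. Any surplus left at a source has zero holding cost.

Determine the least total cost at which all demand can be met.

A cheapest plan:
  F1–M: 20 × $6 = $120
  F1–N: 20 × $3 = $60
  F2–K: 10 × $2 = $20
  F2–L: 10 × $2 = $20
  F2–M: 10 × $7 = $70
Total = 120 + 60 + 20 + 20 + 70 = $290.

290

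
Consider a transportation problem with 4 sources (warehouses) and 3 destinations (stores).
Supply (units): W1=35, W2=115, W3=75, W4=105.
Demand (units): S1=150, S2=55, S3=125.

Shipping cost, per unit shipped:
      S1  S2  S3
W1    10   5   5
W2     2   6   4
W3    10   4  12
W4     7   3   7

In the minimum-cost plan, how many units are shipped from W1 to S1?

0

Optimal shipments:
  W1->S3: 35 × 5 = 175
  W2->S1: 115 × 2 = 230
  W3->S1: 20 × 10 = 200
  W3->S2: 55 × 4 = 220
  W4->S1: 15 × 7 = 105
  W4->S3: 90 × 7 = 630
Total cost = 1560.
The route W1→S1 is not used.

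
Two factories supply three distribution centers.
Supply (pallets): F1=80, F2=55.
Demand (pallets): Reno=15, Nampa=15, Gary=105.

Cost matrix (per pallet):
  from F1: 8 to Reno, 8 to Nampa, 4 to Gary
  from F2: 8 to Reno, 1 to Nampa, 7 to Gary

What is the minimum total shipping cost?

630

Optimal allocation:
  F1->Gary: 80 × 4 = 320
  F2->Reno: 15 × 8 = 120
  F2->Nampa: 15 × 1 = 15
  F2->Gary: 25 × 7 = 175
Total = 320 + 120 + 15 + 175 = 630.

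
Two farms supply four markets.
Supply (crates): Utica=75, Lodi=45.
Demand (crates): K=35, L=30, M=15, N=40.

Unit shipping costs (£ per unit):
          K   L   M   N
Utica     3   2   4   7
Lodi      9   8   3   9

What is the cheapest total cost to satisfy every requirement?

An optimal shipping plan:
  Utica→K: 35 × £3 = £105
  Utica→L: 30 × £2 = £60
  Utica→N: 10 × £7 = £70
  Lodi→M: 15 × £3 = £45
  Lodi→N: 30 × £9 = £270
Total = 105 + 60 + 70 + 45 + 270 = £550.

550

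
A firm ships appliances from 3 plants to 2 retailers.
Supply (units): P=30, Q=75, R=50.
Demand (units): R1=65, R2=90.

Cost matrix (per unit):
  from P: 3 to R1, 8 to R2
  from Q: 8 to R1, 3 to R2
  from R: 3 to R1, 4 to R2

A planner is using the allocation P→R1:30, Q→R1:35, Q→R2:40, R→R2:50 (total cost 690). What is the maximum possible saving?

210

Current plan cost = 30·3 + 35·8 + 40·3 + 50·4 = 690.
Optimal plan:
  P→R1: 30 × 3 = 90
  Q→R2: 75 × 3 = 225
  R→R1: 35 × 3 = 105
  R→R2: 15 × 4 = 60
Optimal cost = 480.
Saving = 690 − 480 = 210.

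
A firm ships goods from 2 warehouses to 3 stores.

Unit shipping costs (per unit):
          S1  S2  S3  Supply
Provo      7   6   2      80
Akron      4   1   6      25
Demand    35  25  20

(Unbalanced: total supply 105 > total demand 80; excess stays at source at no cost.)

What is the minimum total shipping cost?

A cheapest plan:
  Provo→S1: 35 × 7 = 245
  Provo→S3: 20 × 2 = 40
  Akron→S2: 25 × 1 = 25
Total = 245 + 40 + 25 = 310.

310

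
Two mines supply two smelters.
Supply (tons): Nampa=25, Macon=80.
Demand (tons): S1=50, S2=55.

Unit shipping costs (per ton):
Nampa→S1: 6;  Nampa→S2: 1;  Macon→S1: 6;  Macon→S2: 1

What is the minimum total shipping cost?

355

A cheapest plan:
  Nampa to S2: 25 × 1 = 25
  Macon to S1: 50 × 6 = 300
  Macon to S2: 30 × 1 = 30
Total = 25 + 300 + 30 = 355.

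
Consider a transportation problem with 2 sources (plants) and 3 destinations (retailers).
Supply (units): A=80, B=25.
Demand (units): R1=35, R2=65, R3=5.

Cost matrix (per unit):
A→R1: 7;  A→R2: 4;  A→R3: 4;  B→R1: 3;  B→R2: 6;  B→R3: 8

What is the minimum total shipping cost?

A cheapest plan:
  A–R1: 10 units
  A–R2: 65 units
  A–R3: 5 units
  B–R1: 25 units
Total cost = 425.

425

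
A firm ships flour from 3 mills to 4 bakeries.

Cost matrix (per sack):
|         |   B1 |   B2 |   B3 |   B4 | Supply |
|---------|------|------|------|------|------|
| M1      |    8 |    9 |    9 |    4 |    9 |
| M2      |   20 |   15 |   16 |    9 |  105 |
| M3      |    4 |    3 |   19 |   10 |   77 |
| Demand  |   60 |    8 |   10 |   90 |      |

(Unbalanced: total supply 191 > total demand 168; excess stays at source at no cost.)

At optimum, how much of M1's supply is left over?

Minimum-cost shipments:
  M1->B3: 9 × 9 = 81
  M2->B3: 1 × 16 = 16
  M2->B4: 90 × 9 = 810
  M3->B1: 60 × 4 = 240
  M3->B2: 8 × 3 = 24
Total cost = 1171.
M1 ships 9 of its 9, leaving 0.

0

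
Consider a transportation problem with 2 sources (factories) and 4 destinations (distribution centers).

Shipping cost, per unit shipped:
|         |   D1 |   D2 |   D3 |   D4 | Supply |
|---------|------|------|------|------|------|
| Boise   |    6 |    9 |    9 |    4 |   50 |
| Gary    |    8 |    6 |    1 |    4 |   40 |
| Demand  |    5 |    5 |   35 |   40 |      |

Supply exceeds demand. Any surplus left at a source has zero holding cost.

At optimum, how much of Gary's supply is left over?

0

An optimal plan:
  Boise to D1: 5 × 6 = 30
  Boise to D4: 40 × 4 = 160
  Gary to D2: 5 × 6 = 30
  Gary to D3: 35 × 1 = 35
Total cost = 255.
Gary ships 40 of its 40, leaving 0.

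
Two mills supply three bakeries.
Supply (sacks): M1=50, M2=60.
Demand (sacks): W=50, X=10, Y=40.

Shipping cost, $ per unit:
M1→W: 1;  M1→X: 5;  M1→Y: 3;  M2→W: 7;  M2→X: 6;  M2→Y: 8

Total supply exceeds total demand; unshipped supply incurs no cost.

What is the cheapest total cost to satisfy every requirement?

One minimum-cost allocation:
  M1 to W: 50 sacks
  M2 to X: 10 sacks
  M2 to Y: 40 sacks
Total cost = $430.
(Supply check: M1 ships 50; M2 ships 50.)

430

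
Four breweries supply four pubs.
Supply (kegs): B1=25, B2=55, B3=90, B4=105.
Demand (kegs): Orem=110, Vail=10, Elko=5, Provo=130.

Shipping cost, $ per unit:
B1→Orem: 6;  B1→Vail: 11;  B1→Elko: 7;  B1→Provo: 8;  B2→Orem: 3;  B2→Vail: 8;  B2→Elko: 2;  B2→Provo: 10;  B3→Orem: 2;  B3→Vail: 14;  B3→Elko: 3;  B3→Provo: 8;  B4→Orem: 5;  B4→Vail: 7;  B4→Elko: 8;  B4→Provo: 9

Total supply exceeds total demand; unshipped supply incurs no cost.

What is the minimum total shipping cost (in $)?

1465

An optimal shipping plan:
  B1→Provo: 25 × $8 = $200
  B2→Orem: 30 × $3 = $90
  B2→Elko: 5 × $2 = $10
  B3→Orem: 80 × $2 = $160
  B3→Provo: 10 × $8 = $80
  B4→Vail: 10 × $7 = $70
  B4→Provo: 95 × $9 = $855
Total = 200 + 90 + 10 + 160 + 80 + 70 + 855 = $1465.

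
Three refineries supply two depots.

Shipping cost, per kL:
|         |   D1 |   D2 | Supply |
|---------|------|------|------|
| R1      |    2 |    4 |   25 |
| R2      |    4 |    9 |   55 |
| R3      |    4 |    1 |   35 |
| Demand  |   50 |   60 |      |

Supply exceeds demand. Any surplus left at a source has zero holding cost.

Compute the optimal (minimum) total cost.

One minimum-cost allocation:
  R1–D2: 25 kL
  R2–D1: 50 kL
  R3–D2: 35 kL
Total cost = 335.

335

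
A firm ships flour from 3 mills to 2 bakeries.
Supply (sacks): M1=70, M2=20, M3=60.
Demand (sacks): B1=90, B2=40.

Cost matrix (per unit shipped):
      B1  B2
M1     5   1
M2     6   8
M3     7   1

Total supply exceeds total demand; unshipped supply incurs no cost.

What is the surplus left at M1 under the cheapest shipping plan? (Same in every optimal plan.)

0

Minimum-cost shipments:
  M1 to B1: 70 × 5 = 350
  M2 to B1: 20 × 6 = 120
  M3 to B2: 40 × 1 = 40
Total cost = 510.
M1 ships 70 of its 70, leaving 0.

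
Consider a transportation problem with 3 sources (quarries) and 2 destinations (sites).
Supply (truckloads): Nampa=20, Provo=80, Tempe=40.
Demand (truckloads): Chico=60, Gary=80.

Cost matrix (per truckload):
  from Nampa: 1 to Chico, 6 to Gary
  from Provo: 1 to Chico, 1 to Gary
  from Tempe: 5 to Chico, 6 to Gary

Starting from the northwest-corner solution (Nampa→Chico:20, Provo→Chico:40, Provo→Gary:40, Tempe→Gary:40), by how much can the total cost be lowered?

40

Current plan cost = 20·1 + 40·1 + 40·1 + 40·6 = 340.
Optimal plan:
  Nampa→Chico: 20 × 1 = 20
  Provo→Gary: 80 × 1 = 80
  Tempe→Chico: 40 × 5 = 200
Optimal cost = 300.
Saving = 340 − 300 = 40.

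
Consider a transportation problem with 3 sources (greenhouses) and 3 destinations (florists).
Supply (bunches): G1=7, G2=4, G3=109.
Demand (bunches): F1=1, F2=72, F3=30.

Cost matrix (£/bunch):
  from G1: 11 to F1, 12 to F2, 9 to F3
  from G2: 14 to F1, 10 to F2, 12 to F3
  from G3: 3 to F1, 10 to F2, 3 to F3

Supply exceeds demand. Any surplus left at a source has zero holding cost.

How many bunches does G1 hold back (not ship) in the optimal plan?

An optimal plan:
  G2→F2: 4 × £10 = £40
  G3→F1: 1 × £3 = £3
  G3→F2: 68 × £10 = £680
  G3→F3: 30 × £3 = £90
Total cost = £813.
G1 ships 0 of its 7, leaving 7.

7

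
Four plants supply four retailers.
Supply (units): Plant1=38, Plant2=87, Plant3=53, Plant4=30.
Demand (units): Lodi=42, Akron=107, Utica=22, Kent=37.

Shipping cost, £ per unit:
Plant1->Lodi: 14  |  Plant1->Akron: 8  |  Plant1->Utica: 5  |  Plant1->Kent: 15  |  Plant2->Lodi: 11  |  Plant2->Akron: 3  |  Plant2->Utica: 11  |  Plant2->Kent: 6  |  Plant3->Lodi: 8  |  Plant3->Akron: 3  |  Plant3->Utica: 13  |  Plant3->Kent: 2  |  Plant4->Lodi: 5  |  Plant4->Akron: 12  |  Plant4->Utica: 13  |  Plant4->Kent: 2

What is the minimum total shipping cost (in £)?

831

A cheapest plan:
  Plant1→Akron: 16 × £8 = £128
  Plant1→Utica: 22 × £5 = £110
  Plant2→Akron: 87 × £3 = £261
  Plant3→Lodi: 12 × £8 = £96
  Plant3→Akron: 4 × £3 = £12
  Plant3→Kent: 37 × £2 = £74
  Plant4→Lodi: 30 × £5 = £150
Total = 128 + 110 + 261 + 96 + 12 + 74 + 150 = £831.
(Supply check: Plant1 ships 38; Plant2 ships 87; Plant3 ships 53; Plant4 ships 30.)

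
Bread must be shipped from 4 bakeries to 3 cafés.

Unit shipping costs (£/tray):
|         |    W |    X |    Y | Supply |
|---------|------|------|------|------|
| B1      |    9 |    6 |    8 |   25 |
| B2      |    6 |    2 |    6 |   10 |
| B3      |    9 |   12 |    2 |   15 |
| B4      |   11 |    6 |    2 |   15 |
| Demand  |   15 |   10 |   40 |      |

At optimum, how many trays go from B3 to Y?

Solving gives:
  B1->W: 15 × £9 = £135
  B1->Y: 10 × £8 = £80
  B2->X: 10 × £2 = £20
  B3->Y: 15 × £2 = £30
  B4->Y: 15 × £2 = £30
Total cost = £295.
So B3→Y carries 15 trays.

15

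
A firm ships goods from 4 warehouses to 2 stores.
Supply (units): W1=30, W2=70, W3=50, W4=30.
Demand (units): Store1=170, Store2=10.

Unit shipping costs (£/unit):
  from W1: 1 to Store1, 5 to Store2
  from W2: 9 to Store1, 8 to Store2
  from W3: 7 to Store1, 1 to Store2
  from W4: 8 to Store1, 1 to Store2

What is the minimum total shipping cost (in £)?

1180

Optimal allocation:
  W1→Store1: 30 × £1 = £30
  W2→Store1: 70 × £9 = £630
  W3→Store1: 50 × £7 = £350
  W4→Store1: 20 × £8 = £160
  W4→Store2: 10 × £1 = £10
Total = 30 + 630 + 350 + 160 + 10 = £1180.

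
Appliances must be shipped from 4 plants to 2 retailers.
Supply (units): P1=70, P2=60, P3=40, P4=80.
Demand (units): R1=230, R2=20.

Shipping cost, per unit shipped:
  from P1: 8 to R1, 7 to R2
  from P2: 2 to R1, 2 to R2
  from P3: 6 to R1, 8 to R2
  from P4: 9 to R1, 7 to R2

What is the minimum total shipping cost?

1600

One minimum-cost allocation:
  P1–R1: 70 × 8 = 560
  P2–R1: 60 × 2 = 120
  P3–R1: 40 × 6 = 240
  P4–R1: 60 × 9 = 540
  P4–R2: 20 × 7 = 140
Total = 560 + 120 + 240 + 540 + 140 = 1600.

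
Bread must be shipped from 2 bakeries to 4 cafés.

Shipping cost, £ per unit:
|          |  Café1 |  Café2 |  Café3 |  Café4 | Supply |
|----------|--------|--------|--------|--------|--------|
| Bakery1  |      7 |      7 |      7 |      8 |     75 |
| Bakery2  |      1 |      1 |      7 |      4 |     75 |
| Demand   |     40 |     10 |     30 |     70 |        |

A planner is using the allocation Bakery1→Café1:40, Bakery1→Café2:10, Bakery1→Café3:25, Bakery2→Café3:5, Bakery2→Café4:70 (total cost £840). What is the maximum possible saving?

Current plan cost = 40·7 + 10·7 + 25·7 + 5·7 + 70·4 = £840.
Optimal plan:
  Bakery1→Café3: 30 × £7 = £210
  Bakery1→Café4: 45 × £8 = £360
  Bakery2→Café1: 40 × £1 = £40
  Bakery2→Café2: 10 × £1 = £10
  Bakery2→Café4: 25 × £4 = £100
Optimal cost = £720.
Saving = 840 − 720 = £120.

120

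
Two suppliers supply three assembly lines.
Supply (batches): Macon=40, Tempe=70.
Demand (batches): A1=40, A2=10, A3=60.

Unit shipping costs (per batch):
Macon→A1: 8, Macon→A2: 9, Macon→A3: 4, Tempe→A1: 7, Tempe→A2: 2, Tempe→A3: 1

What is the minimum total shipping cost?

400

Optimal allocation:
  Macon->A1: 40 × 8 = 320
  Tempe->A2: 10 × 2 = 20
  Tempe->A3: 60 × 1 = 60
Total = 320 + 20 + 60 = 400.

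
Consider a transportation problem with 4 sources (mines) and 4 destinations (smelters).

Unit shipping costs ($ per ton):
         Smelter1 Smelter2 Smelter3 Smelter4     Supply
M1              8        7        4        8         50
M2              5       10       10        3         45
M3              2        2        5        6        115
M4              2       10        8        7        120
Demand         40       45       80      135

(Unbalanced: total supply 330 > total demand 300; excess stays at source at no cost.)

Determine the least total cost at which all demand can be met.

One minimum-cost allocation:
  M1–Smelter3: 50 × $4 = $200
  M2–Smelter4: 45 × $3 = $135
  M3–Smelter2: 45 × $2 = $90
  M3–Smelter3: 30 × $5 = $150
  M3–Smelter4: 40 × $6 = $240
  M4–Smelter1: 40 × $2 = $80
  M4–Smelter4: 50 × $7 = $350
Total = 200 + 135 + 90 + 150 + 240 + 80 + 350 = $1245.

1245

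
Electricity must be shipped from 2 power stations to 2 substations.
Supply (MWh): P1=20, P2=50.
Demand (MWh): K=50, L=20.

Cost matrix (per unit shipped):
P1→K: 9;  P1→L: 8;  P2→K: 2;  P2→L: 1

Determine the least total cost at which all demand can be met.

260

One minimum-cost allocation:
  P1 to L: 20 MWh
  P2 to K: 50 MWh
Total cost = 260.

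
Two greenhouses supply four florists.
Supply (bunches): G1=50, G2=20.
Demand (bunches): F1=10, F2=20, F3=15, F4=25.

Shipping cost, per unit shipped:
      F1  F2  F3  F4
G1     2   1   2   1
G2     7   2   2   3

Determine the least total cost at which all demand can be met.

An optimal shipping plan:
  G1 to F1: 10 × 2 = 20
  G1 to F2: 15 × 1 = 15
  G1 to F4: 25 × 1 = 25
  G2 to F2: 5 × 2 = 10
  G2 to F3: 15 × 2 = 30
Total = 20 + 15 + 25 + 10 + 30 = 100.
(Supply check: G1 ships 50; G2 ships 20.)

100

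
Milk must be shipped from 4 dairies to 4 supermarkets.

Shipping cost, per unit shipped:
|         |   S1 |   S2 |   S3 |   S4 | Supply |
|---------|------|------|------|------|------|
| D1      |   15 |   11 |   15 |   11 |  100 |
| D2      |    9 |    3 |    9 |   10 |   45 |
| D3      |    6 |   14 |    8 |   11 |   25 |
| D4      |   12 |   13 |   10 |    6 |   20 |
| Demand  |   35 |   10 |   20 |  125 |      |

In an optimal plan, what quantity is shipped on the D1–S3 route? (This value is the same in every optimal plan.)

0

The minimum-cost plan:
  D1→S4: 100 × 11 = 1100
  D2→S1: 10 × 9 = 90
  D2→S2: 10 × 3 = 30
  D2→S3: 20 × 9 = 180
  D2→S4: 5 × 10 = 50
  D3→S1: 25 × 6 = 150
  D4→S4: 20 × 6 = 120
Total cost = 1720.
The route D1→S3 is not used.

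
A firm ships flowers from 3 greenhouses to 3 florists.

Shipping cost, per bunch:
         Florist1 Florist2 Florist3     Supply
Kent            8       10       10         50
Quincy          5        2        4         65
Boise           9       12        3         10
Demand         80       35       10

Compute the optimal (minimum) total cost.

Optimal allocation:
  Kent->Florist1: 50 × 8 = 400
  Quincy->Florist1: 30 × 5 = 150
  Quincy->Florist2: 35 × 2 = 70
  Boise->Florist3: 10 × 3 = 30
Total = 400 + 150 + 70 + 30 = 650.

650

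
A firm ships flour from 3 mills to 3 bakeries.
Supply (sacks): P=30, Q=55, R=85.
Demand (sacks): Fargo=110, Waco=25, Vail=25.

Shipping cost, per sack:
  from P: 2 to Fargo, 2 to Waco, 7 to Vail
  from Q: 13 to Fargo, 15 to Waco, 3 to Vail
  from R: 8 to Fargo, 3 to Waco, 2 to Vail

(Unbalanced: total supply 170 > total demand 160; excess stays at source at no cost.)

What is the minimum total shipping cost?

950

A cheapest plan:
  P->Fargo: 30 × 2 = 60
  Q->Fargo: 20 × 13 = 260
  Q->Vail: 25 × 3 = 75
  R->Fargo: 60 × 8 = 480
  R->Waco: 25 × 3 = 75
Total = 60 + 260 + 75 + 480 + 75 = 950.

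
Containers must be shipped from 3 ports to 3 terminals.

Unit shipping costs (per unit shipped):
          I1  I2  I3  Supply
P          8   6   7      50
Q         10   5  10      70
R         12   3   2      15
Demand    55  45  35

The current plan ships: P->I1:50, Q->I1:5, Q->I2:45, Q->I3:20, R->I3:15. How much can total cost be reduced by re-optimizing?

Current plan cost = 50·8 + 5·10 + 45·5 + 20·10 + 15·2 = 905.
Optimal plan:
  P->I1: 30 TEU
  P->I3: 20 TEU
  Q->I1: 25 TEU
  Q->I2: 45 TEU
  R->I3: 15 TEU
Optimal cost = 885.
Saving = 905 − 885 = 20.

20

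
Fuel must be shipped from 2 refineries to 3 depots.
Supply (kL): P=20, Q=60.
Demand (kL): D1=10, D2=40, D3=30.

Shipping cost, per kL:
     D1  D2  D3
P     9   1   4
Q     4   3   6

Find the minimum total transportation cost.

300

A cheapest plan:
  P→D2: 20 × 1 = 20
  Q→D1: 10 × 4 = 40
  Q→D2: 20 × 3 = 60
  Q→D3: 30 × 6 = 180
Total = 20 + 40 + 60 + 180 = 300.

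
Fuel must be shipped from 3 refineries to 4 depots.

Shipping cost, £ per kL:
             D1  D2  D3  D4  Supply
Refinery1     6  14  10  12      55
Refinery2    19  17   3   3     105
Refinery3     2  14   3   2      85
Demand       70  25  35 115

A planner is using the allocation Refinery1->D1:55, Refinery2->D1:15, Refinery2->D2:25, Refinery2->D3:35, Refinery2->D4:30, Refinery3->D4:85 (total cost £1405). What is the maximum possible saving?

Current plan cost = 55·6 + 15·19 + 25·17 + 35·3 + 30·3 + 85·2 = £1405.
Optimal plan:
  Refinery1→D1: 30 × £6 = £180
  Refinery1→D2: 25 × £14 = £350
  Refinery2→D3: 35 × £3 = £105
  Refinery2→D4: 70 × £3 = £210
  Refinery3→D1: 40 × £2 = £80
  Refinery3→D4: 45 × £2 = £90
Optimal cost = £1015.
Saving = 1405 − 1015 = £390.

390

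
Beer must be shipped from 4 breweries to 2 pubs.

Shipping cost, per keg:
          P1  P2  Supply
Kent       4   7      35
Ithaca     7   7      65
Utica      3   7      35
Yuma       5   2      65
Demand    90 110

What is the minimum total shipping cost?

A cheapest plan:
  Kent→P1: 35 × 4 = 140
  Ithaca→P1: 20 × 7 = 140
  Ithaca→P2: 45 × 7 = 315
  Utica→P1: 35 × 3 = 105
  Yuma→P2: 65 × 2 = 130
Total = 140 + 140 + 315 + 105 + 130 = 830.

830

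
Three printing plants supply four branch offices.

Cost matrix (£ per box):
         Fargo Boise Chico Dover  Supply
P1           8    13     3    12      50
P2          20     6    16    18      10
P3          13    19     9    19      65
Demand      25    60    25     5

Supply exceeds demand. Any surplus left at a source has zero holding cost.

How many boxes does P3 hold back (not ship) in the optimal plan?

10

An optimal plan:
  P1 to Boise: 45 × £13 = £585
  P1 to Dover: 5 × £12 = £60
  P2 to Boise: 10 × £6 = £60
  P3 to Fargo: 25 × £13 = £325
  P3 to Boise: 5 × £19 = £95
  P3 to Chico: 25 × £9 = £225
Total cost = £1350.
P3 ships 55 of its 65, leaving 10.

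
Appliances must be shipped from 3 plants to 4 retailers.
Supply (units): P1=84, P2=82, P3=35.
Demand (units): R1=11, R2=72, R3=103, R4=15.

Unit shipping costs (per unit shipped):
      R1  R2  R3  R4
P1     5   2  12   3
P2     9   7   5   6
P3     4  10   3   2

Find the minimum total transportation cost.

703

One minimum-cost allocation:
  P1->R2: 72 units
  P1->R4: 12 units
  P2->R3: 82 units
  P3->R1: 11 units
  P3->R3: 21 units
  P3->R4: 3 units
Total cost = 703.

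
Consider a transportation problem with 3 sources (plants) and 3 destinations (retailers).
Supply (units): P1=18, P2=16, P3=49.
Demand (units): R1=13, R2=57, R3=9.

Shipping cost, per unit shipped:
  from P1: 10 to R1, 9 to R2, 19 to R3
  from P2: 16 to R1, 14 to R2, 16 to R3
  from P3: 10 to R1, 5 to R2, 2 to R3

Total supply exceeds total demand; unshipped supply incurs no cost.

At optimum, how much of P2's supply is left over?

4

Minimum-cost shipments:
  P1–R1: 13 × 10 = 130
  P1–R2: 5 × 9 = 45
  P2–R2: 12 × 14 = 168
  P3–R2: 40 × 5 = 200
  P3–R3: 9 × 2 = 18
Total cost = 561.
P2 ships 12 of its 16, leaving 4.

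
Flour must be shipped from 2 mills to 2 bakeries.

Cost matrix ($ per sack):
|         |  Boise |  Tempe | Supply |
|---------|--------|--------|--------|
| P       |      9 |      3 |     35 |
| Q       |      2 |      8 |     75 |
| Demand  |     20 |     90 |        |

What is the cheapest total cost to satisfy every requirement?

585

An optimal shipping plan:
  P->Tempe: 35 × $3 = $105
  Q->Boise: 20 × $2 = $40
  Q->Tempe: 55 × $8 = $440
Total = 105 + 40 + 440 = $585.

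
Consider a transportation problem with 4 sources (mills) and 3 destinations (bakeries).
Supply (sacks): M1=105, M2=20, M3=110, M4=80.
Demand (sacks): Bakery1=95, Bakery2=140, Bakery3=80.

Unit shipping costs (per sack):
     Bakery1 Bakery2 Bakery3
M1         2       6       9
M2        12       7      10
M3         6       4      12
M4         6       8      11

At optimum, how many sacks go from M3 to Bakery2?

Solving gives:
  M1->Bakery1: 95 × 2 = 190
  M1->Bakery2: 10 × 6 = 60
  M2->Bakery3: 20 × 10 = 200
  M3->Bakery2: 110 × 4 = 440
  M4->Bakery2: 20 × 8 = 160
  M4->Bakery3: 60 × 11 = 660
Total cost = 1710.
So M3→Bakery2 carries 110 sacks.

110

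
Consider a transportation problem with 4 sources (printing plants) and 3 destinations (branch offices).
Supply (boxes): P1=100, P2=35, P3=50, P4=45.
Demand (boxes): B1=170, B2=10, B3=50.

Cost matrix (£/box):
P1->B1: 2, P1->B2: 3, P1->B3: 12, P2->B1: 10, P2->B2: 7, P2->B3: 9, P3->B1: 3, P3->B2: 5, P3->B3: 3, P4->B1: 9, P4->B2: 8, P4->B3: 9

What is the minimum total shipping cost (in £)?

1050

Optimal allocation:
  P1–B1: 100 × £2 = £200
  P2–B2: 10 × £7 = £70
  P2–B3: 25 × £9 = £225
  P3–B1: 50 × £3 = £150
  P4–B1: 20 × £9 = £180
  P4–B3: 25 × £9 = £225
Total = 200 + 70 + 225 + 150 + 180 + 225 = £1050.
(Supply check: P1 ships 100; P2 ships 35; P3 ships 50; P4 ships 45.)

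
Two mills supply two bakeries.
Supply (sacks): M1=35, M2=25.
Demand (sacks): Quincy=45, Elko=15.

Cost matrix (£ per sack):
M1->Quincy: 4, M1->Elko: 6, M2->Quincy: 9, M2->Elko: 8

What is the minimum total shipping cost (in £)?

A cheapest plan:
  M1 to Quincy: 35 sacks
  M2 to Quincy: 10 sacks
  M2 to Elko: 15 sacks
Total cost = £350.

350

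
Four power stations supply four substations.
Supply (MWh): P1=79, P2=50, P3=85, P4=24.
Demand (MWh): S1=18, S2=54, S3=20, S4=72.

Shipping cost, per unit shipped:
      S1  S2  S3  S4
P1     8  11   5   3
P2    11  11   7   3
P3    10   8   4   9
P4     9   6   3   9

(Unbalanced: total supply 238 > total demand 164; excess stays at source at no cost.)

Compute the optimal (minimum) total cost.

Optimal allocation:
  P1->S1: 18 × 8 = 144
  P1->S4: 61 × 3 = 183
  P2->S4: 11 × 3 = 33
  P3->S2: 30 × 8 = 240
  P3->S3: 20 × 4 = 80
  P4->S2: 24 × 6 = 144
Total = 144 + 183 + 33 + 240 + 80 + 144 = 824.

824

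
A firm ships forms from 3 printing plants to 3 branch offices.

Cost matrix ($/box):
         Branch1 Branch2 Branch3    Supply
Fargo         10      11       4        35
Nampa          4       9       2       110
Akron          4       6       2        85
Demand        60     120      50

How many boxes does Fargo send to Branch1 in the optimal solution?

0

Solving gives:
  Fargo to Branch2: 35 × $11 = $385
  Nampa to Branch1: 60 × $4 = $240
  Nampa to Branch3: 50 × $2 = $100
  Akron to Branch2: 85 × $6 = $510
Total cost = $1235.
The route Fargo→Branch1 is not used.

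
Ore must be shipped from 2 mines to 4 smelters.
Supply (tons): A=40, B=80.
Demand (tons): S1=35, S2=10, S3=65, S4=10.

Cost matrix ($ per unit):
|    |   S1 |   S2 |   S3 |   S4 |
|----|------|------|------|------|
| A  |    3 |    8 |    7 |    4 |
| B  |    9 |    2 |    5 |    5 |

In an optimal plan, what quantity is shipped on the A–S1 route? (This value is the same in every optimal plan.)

35

The minimum-cost plan:
  A–S1: 35 tons
  A–S4: 5 tons
  B–S2: 10 tons
  B–S3: 65 tons
  B–S4: 5 tons
Total cost = $495.
So A→S1 carries 35 tons.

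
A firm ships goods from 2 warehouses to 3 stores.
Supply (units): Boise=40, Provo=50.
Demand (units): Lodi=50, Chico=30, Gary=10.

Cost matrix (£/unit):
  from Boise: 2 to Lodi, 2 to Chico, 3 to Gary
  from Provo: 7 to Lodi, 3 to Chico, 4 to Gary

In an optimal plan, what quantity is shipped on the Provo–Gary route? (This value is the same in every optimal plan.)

The minimum-cost plan:
  Boise->Lodi: 40 units
  Provo->Lodi: 10 units
  Provo->Chico: 30 units
  Provo->Gary: 10 units
Total cost = £280.
So Provo→Gary carries 10 units.

10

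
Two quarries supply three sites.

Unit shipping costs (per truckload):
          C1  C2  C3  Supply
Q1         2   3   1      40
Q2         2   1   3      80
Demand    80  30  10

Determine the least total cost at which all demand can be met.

Optimal allocation:
  Q1–C1: 30 truckloads
  Q1–C3: 10 truckloads
  Q2–C1: 50 truckloads
  Q2–C2: 30 truckloads
Total cost = 200.

200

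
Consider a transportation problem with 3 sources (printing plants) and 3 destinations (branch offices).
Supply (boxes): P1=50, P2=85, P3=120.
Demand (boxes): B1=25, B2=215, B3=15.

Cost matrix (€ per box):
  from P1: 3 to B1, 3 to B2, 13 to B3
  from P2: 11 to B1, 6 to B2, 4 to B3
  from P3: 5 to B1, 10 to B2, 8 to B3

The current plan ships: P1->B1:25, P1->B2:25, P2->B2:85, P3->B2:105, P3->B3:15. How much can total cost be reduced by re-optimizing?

125

Current plan cost = 25·3 + 25·3 + 85·6 + 105·10 + 15·8 = €1830.
Optimal plan:
  P1→B2: 50 × €3 = €150
  P2→B2: 70 × €6 = €420
  P2→B3: 15 × €4 = €60
  P3→B1: 25 × €5 = €125
  P3→B2: 95 × €10 = €950
Optimal cost = €1705.
Saving = 1830 − 1705 = €125.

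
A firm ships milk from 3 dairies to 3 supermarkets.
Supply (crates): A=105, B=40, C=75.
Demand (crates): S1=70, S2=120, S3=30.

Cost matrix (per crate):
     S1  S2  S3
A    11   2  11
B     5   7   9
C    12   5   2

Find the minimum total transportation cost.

An optimal shipping plan:
  A→S2: 105 × 2 = 210
  B→S1: 40 × 5 = 200
  C→S1: 30 × 12 = 360
  C→S2: 15 × 5 = 75
  C→S3: 30 × 2 = 60
Total = 210 + 200 + 360 + 75 + 60 = 905.

905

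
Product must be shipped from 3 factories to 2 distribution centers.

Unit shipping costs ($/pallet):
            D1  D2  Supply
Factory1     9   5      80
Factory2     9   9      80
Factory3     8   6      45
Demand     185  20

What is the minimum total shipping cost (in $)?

Optimal allocation:
  Factory1 to D1: 60 pallets
  Factory1 to D2: 20 pallets
  Factory2 to D1: 80 pallets
  Factory3 to D1: 45 pallets
Total cost = $1720.

1720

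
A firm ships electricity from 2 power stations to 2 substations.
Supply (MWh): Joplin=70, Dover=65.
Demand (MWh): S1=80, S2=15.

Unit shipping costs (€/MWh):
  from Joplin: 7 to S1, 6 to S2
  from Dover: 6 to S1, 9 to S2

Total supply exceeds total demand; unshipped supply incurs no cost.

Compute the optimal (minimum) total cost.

An optimal shipping plan:
  Joplin–S1: 15 × €7 = €105
  Joplin–S2: 15 × €6 = €90
  Dover–S1: 65 × €6 = €390
Total = 105 + 90 + 390 = €585.

585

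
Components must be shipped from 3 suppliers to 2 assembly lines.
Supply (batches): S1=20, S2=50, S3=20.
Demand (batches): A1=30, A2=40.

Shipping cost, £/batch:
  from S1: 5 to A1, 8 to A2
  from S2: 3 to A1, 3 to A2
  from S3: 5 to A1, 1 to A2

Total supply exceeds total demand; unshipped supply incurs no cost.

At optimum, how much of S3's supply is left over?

An optimal plan:
  S2->A1: 30 × £3 = £90
  S2->A2: 20 × £3 = £60
  S3->A2: 20 × £1 = £20
Total cost = £170.
S3 ships 20 of its 20, leaving 0.

0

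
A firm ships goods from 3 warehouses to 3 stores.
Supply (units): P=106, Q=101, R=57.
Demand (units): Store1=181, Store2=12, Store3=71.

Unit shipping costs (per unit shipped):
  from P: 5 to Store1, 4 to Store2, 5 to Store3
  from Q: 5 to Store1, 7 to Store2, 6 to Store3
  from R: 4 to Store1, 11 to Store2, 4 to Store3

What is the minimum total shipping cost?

Optimal allocation:
  P to Store1: 23 × 5 = 115
  P to Store2: 12 × 4 = 48
  P to Store3: 71 × 5 = 355
  Q to Store1: 101 × 5 = 505
  R to Store1: 57 × 4 = 228
Total = 115 + 48 + 355 + 505 + 228 = 1251.
(Supply check: P ships 106; Q ships 101; R ships 57.)

1251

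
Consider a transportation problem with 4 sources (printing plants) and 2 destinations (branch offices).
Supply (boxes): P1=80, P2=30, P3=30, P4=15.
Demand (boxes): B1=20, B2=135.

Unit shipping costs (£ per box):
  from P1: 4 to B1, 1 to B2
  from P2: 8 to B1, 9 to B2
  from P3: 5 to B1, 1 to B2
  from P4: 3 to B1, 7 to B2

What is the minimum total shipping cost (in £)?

Optimal allocation:
  P1→B2: 80 × £1 = £80
  P2→B1: 5 × £8 = £40
  P2→B2: 25 × £9 = £225
  P3→B2: 30 × £1 = £30
  P4→B1: 15 × £3 = £45
Total = 80 + 40 + 225 + 30 + 45 = £420.

420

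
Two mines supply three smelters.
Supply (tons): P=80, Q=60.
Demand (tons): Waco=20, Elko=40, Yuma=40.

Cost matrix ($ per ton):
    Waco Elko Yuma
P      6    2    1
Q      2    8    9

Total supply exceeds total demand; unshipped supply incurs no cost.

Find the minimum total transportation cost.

160

A cheapest plan:
  P->Elko: 40 × $2 = $80
  P->Yuma: 40 × $1 = $40
  Q->Waco: 20 × $2 = $40
Total = 80 + 40 + 40 = $160.
(Supply check: P ships 80; Q ships 20.)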